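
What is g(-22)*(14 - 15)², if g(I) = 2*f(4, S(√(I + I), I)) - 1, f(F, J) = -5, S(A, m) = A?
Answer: -11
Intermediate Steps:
g(I) = -11 (g(I) = 2*(-5) - 1 = -10 - 1 = -11)
g(-22)*(14 - 15)² = -11*(14 - 15)² = -11*(-1)² = -11*1 = -11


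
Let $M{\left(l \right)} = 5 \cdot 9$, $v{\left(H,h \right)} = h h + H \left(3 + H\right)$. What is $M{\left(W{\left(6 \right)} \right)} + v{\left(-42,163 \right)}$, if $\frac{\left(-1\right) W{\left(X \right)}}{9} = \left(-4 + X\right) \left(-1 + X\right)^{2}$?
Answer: $28252$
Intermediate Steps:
$v{\left(H,h \right)} = h^{2} + H \left(3 + H\right)$
$W{\left(X \right)} = - 9 \left(-1 + X\right)^{2} \left(-4 + X\right)$ ($W{\left(X \right)} = - 9 \left(-4 + X\right) \left(-1 + X\right)^{2} = - 9 \left(-1 + X\right)^{2} \left(-4 + X\right)$)
$M{\left(l \right)} = 45$
$M{\left(W{\left(6 \right)} \right)} + v{\left(-42,163 \right)} = 45 + \left(\left(-42\right)^{2} + 163^{2} + 3 \left(-42\right)\right) = 45 + \left(1764 + 26569 - 126\right) = 45 + 28207 = 28252$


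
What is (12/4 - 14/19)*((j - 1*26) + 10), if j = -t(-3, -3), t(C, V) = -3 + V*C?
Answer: -946/19 ≈ -49.789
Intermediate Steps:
t(C, V) = -3 + C*V
j = -6 (j = -(-3 - 3*(-3)) = -(-3 + 9) = -1*6 = -6)
(12/4 - 14/19)*((j - 1*26) + 10) = (12/4 - 14/19)*((-6 - 1*26) + 10) = (12*(¼) - 14*1/19)*((-6 - 26) + 10) = (3 - 14/19)*(-32 + 10) = (43/19)*(-22) = -946/19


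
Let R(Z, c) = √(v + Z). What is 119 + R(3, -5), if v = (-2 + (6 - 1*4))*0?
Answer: 119 + √3 ≈ 120.73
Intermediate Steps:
v = 0 (v = (-2 + (6 - 4))*0 = (-2 + 2)*0 = 0*0 = 0)
R(Z, c) = √Z (R(Z, c) = √(0 + Z) = √Z)
119 + R(3, -5) = 119 + √3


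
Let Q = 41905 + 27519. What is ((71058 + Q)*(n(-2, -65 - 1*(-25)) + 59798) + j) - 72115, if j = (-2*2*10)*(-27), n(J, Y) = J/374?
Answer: 1570888048905/187 ≈ 8.4005e+9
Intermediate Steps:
n(J, Y) = J/374 (n(J, Y) = J*(1/374) = J/374)
Q = 69424
j = 1080 (j = -4*10*(-27) = -40*(-27) = 1080)
((71058 + Q)*(n(-2, -65 - 1*(-25)) + 59798) + j) - 72115 = ((71058 + 69424)*((1/374)*(-2) + 59798) + 1080) - 72115 = (140482*(-1/187 + 59798) + 1080) - 72115 = (140482*(11182225/187) + 1080) - 72115 = (1570901332450/187 + 1080) - 72115 = 1570901534410/187 - 72115 = 1570888048905/187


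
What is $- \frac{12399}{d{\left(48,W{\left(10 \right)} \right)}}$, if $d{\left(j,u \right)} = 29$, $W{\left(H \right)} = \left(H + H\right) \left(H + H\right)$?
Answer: $- \frac{12399}{29} \approx -427.55$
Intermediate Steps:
$W{\left(H \right)} = 4 H^{2}$ ($W{\left(H \right)} = 2 H 2 H = 4 H^{2}$)
$- \frac{12399}{d{\left(48,W{\left(10 \right)} \right)}} = - \frac{12399}{29}$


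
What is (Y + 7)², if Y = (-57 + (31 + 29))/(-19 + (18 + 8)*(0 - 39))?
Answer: 52243984/1067089 ≈ 48.959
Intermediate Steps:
Y = -3/1033 (Y = (-57 + 60)/(-19 + 26*(-39)) = 3/(-19 - 1014) = 3/(-1033) = 3*(-1/1033) = -3/1033 ≈ -0.0029042)
(Y + 7)² = (-3/1033 + 7)² = (7228/1033)² = 52243984/1067089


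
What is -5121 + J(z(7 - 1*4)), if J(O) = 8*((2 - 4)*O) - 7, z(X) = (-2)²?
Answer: -5192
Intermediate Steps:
z(X) = 4
J(O) = -7 - 16*O (J(O) = 8*(-2*O) - 7 = -16*O - 7 = -7 - 16*O)
-5121 + J(z(7 - 1*4)) = -5121 + (-7 - 16*4) = -5121 + (-7 - 64) = -5121 - 71 = -5192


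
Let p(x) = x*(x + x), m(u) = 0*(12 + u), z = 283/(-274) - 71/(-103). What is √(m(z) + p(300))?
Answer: 300*√2 ≈ 424.26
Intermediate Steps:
z = -9695/28222 (z = 283*(-1/274) - 71*(-1/103) = -283/274 + 71/103 = -9695/28222 ≈ -0.34353)
m(u) = 0
p(x) = 2*x² (p(x) = x*(2*x) = 2*x²)
√(m(z) + p(300)) = √(0 + 2*300²) = √(0 + 2*90000) = √(0 + 180000) = √180000 = 300*√2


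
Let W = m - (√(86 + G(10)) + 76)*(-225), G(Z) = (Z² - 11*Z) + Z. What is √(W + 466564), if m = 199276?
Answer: √(682940 + 225*√86) ≈ 827.66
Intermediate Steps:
G(Z) = Z² - 10*Z
W = 216376 + 225*√86 (W = 199276 - (√(86 + 10*(-10 + 10)) + 76)*(-225) = 199276 - (√(86 + 10*0) + 76)*(-225) = 199276 - (√(86 + 0) + 76)*(-225) = 199276 - (√86 + 76)*(-225) = 199276 - (76 + √86)*(-225) = 199276 - (-17100 - 225*√86) = 199276 + (17100 + 225*√86) = 216376 + 225*√86 ≈ 2.1846e+5)
√(W + 466564) = √((216376 + 225*√86) + 466564) = √(682940 + 225*√86)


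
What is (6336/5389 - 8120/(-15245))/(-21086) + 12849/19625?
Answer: 2225591216666927/3399691268913875 ≈ 0.65464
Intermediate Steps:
(6336/5389 - 8120/(-15245))/(-21086) + 12849/19625 = (6336*(1/5389) - 8120*(-1/15245))*(-1/21086) + 12849*(1/19625) = (6336/5389 + 1624/3049)*(-1/21086) + 12849/19625 = (28070200/16431061)*(-1/21086) + 12849/19625 = -14035100/173232676123 + 12849/19625 = 2225591216666927/3399691268913875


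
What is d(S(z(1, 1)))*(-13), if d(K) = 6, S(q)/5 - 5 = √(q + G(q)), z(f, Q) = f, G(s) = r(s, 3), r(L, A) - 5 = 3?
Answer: -78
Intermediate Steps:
r(L, A) = 8 (r(L, A) = 5 + 3 = 8)
G(s) = 8
S(q) = 25 + 5*√(8 + q) (S(q) = 25 + 5*√(q + 8) = 25 + 5*√(8 + q))
d(S(z(1, 1)))*(-13) = 6*(-13) = -78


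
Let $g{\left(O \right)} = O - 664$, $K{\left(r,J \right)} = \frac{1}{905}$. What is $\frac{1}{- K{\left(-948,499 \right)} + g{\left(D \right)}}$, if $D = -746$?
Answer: $- \frac{905}{1276051} \approx -0.00070922$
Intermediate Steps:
$K{\left(r,J \right)} = \frac{1}{905}$
$g{\left(O \right)} = -664 + O$
$\frac{1}{- K{\left(-948,499 \right)} + g{\left(D \right)}} = \frac{1}{\left(-1\right) \frac{1}{905} - 1410} = \frac{1}{- \frac{1}{905} - 1410} = \frac{1}{- \frac{1276051}{905}} = - \frac{905}{1276051}$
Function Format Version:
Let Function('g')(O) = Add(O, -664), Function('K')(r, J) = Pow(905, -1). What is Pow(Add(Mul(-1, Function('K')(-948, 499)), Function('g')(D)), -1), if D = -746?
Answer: Rational(-905, 1276051) ≈ -0.00070922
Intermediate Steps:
Function('K')(r, J) = Rational(1, 905)
Function('g')(O) = Add(-664, O)
Pow(Add(Mul(-1, Function('K')(-948, 499)), Function('g')(D)), -1) = Pow(Add(Mul(-1, Rational(1, 905)), Add(-664, -746)), -1) = Pow(Add(Rational(-1, 905), -1410), -1) = Pow(Rational(-1276051, 905), -1) = Rational(-905, 1276051)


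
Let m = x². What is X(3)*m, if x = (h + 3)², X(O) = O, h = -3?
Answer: 0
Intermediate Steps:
x = 0 (x = (-3 + 3)² = 0² = 0)
m = 0 (m = 0² = 0)
X(3)*m = 3*0 = 0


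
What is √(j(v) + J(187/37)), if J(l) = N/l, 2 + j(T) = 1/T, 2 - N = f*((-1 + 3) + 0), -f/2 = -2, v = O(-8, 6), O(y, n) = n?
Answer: I*√3802458/1122 ≈ 1.738*I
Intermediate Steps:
v = 6
f = 4 (f = -2*(-2) = 4)
N = -6 (N = 2 - 4*((-1 + 3) + 0) = 2 - 4*(2 + 0) = 2 - 4*2 = 2 - 1*8 = 2 - 8 = -6)
j(T) = -2 + 1/T
J(l) = -6/l
√(j(v) + J(187/37)) = √((-2 + 1/6) - 6/(187/37)) = √((-2 + ⅙) - 6/(187*(1/37))) = √(-11/6 - 6/187/37) = √(-11/6 - 6*37/187) = √(-11/6 - 222/187) = √(-3389/1122) = I*√3802458/1122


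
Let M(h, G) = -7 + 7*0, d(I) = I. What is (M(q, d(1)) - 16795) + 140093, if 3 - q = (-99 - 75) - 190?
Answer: 123291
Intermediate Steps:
q = 367 (q = 3 - ((-99 - 75) - 190) = 3 - (-174 - 190) = 3 - 1*(-364) = 3 + 364 = 367)
M(h, G) = -7 (M(h, G) = -7 + 0 = -7)
(M(q, d(1)) - 16795) + 140093 = (-7 - 16795) + 140093 = -16802 + 140093 = 123291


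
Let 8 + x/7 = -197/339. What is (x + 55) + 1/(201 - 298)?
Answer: -166985/32883 ≈ -5.0782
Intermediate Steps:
x = -20363/339 (x = -56 + 7*(-197/339) = -56 - 1379/339 = -20363/339 ≈ -60.068)
(x + 55) + 1/(201 - 298) = (-20363/339 + 55) + 1/(201 - 298) = -1718/339 + 1/(-97) = -1718/339 - 1/97 = -166985/32883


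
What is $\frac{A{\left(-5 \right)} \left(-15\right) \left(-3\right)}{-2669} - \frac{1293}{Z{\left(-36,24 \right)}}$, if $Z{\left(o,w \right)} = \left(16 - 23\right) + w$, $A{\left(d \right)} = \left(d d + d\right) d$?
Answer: $- \frac{198501}{2669} \approx -74.373$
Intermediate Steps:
$A{\left(d \right)} = d \left(d + d^{2}\right)$ ($A{\left(d \right)} = \left(d^{2} + d\right) d = \left(d + d^{2}\right) d = d \left(d + d^{2}\right)$)
$Z{\left(o,w \right)} = -7 + w$
$\frac{A{\left(-5 \right)} \left(-15\right) \left(-3\right)}{-2669} - \frac{1293}{Z{\left(-36,24 \right)}} = \frac{\left(-5\right)^{2} \left(1 - 5\right) \left(-15\right) \left(-3\right)}{-2669} - \frac{1293}{-7 + 24} = 25 \left(-4\right) \left(-15\right) \left(-3\right) \left(- \frac{1}{2669}\right) - \frac{1293}{17} = \left(-100\right) \left(-15\right) \left(-3\right) \left(- \frac{1}{2669}\right) - \frac{1293}{17} = 1500 \left(-3\right) \left(- \frac{1}{2669}\right) - \frac{1293}{17} = \left(-4500\right) \left(- \frac{1}{2669}\right) - \frac{1293}{17} = \frac{4500}{2669} - \frac{1293}{17} = - \frac{198501}{2669}$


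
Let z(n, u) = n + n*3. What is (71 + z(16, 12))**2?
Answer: 18225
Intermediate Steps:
z(n, u) = 4*n (z(n, u) = n + 3*n = 4*n)
(71 + z(16, 12))**2 = (71 + 4*16)**2 = (71 + 64)**2 = 135**2 = 18225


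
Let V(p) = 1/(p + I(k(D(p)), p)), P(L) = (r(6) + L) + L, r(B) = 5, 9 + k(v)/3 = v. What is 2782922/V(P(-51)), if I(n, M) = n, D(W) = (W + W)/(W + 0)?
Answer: -328384796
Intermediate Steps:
D(W) = 2 (D(W) = (2*W)/W = 2)
k(v) = -27 + 3*v
P(L) = 5 + 2*L (P(L) = (5 + L) + L = 5 + 2*L)
V(p) = 1/(-21 + p) (V(p) = 1/(p + (-27 + 3*2)) = 1/(p + (-27 + 6)) = 1/(p - 21) = 1/(-21 + p))
2782922/V(P(-51)) = 2782922/(1/(-21 + (5 + 2*(-51)))) = 2782922/(1/(-21 + (5 - 102))) = 2782922/(1/(-21 - 97)) = 2782922/(1/(-118)) = 2782922/(-1/118) = 2782922*(-118) = -328384796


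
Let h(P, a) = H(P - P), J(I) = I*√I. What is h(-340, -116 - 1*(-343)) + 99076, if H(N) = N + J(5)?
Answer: 99076 + 5*√5 ≈ 99087.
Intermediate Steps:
J(I) = I^(3/2)
H(N) = N + 5*√5 (H(N) = N + 5^(3/2) = N + 5*√5)
h(P, a) = 5*√5 (h(P, a) = (P - P) + 5*√5 = 0 + 5*√5 = 5*√5)
h(-340, -116 - 1*(-343)) + 99076 = 5*√5 + 99076 = 99076 + 5*√5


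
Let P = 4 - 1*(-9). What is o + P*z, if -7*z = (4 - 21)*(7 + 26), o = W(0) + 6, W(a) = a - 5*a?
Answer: 7335/7 ≈ 1047.9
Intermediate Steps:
W(a) = -4*a
o = 6 (o = -4*0 + 6 = 0 + 6 = 6)
P = 13 (P = 4 + 9 = 13)
z = 561/7 (z = -(4 - 21)*(7 + 26)/7 = -(-17)*33/7 = -⅐*(-561) = 561/7 ≈ 80.143)
o + P*z = 6 + 13*(561/7) = 6 + 7293/7 = 7335/7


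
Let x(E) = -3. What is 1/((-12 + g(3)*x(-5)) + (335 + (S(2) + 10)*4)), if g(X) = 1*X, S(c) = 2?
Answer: 1/362 ≈ 0.0027624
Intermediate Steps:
g(X) = X
1/((-12 + g(3)*x(-5)) + (335 + (S(2) + 10)*4)) = 1/((-12 + 3*(-3)) + (335 + (2 + 10)*4)) = 1/((-12 - 9) + (335 + 12*4)) = 1/(-21 + (335 + 48)) = 1/(-21 + 383) = 1/362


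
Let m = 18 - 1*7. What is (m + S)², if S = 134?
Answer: 21025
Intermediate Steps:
m = 11 (m = 18 - 7 = 11)
(m + S)² = (11 + 134)² = 145² = 21025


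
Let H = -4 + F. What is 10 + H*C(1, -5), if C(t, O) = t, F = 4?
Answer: 10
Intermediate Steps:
H = 0 (H = -4 + 4 = 0)
10 + H*C(1, -5) = 10 + 0*1 = 10 + 0 = 10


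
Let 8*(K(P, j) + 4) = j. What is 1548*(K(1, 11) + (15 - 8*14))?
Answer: -308439/2 ≈ -1.5422e+5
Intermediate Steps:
K(P, j) = -4 + j/8
1548*(K(1, 11) + (15 - 8*14)) = 1548*((-4 + (⅛)*11) + (15 - 8*14)) = 1548*((-4 + 11/8) + (15 - 112)) = 1548*(-21/8 - 97) = 1548*(-797/8) = -308439/2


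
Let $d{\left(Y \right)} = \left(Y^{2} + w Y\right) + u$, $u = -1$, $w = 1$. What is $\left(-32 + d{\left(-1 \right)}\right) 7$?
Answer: $-231$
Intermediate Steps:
$d{\left(Y \right)} = -1 + Y + Y^{2}$ ($d{\left(Y \right)} = \left(Y^{2} + 1 Y\right) - 1 = \left(Y^{2} + Y\right) - 1 = \left(Y + Y^{2}\right) - 1 = -1 + Y + Y^{2}$)
$\left(-32 + d{\left(-1 \right)}\right) 7 = \left(-32 - \left(2 - 1\right)\right) 7 = \left(-32 - 1\right) 7 = \left(-33\right) 7 = -231$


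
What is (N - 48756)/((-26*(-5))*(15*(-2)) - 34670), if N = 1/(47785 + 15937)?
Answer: 443832833/351108220 ≈ 1.2641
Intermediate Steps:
N = 1/63722 ≈ 1.5693e-5
(N - 48756)/((-26*(-5))*(15*(-2)) - 34670) = (1/63722 - 48756)/((-26*(-5))*(15*(-2)) - 34670) = -3106829831/(63722*(130*(-30) - 34670)) = -3106829831/(63722*(-3900 - 34670)) = -3106829831/63722/(-38570) = -3106829831/63722*(-1/38570) = 443832833/351108220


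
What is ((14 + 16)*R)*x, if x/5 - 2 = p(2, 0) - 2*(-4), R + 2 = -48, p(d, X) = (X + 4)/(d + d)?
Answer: -82500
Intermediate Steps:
p(d, X) = (4 + X)/(2*d) (p(d, X) = (4 + X)/((2*d)) = (4 + X)*(1/(2*d)) = (4 + X)/(2*d))
R = -50 (R = -2 - 48 = -50)
x = 55 (x = 10 + 5*((½)*(4 + 0)/2 - 2*(-4)) = 10 + 5*((½)*(½)*4 + 8) = 10 + 5*(1 + 8) = 10 + 5*9 = 10 + 45 = 55)
((14 + 16)*R)*x = ((14 + 16)*(-50))*55 = (30*(-50))*55 = -1500*55 = -82500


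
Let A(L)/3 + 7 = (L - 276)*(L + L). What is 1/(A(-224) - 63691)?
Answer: 1/608288 ≈ 1.6440e-6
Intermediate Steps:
A(L) = -21 + 6*L*(-276 + L) (A(L) = -21 + 3*((L - 276)*(L + L)) = -21 + 3*((-276 + L)*(2*L)) = -21 + 3*(2*L*(-276 + L)) = -21 + 6*L*(-276 + L))
1/(A(-224) - 63691) = 1/((-21 - 1656*(-224) + 6*(-224)²) - 63691) = 1/((-21 + 370944 + 6*50176) - 63691) = 1/((-21 + 370944 + 301056) - 63691) = 1/(671979 - 63691) = 1/608288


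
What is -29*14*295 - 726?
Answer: -120496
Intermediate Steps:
-29*14*295 - 726 = -406*295 - 726 = -119770 - 726 = -120496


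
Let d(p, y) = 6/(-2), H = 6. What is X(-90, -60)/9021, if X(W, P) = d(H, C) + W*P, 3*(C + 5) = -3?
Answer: 1799/3007 ≈ 0.59827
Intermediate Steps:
C = -6 (C = -5 + (⅓)*(-3) = -5 - 1 = -6)
d(p, y) = -3 (d(p, y) = 6*(-½) = -3)
X(W, P) = -3 + P*W (X(W, P) = -3 + W*P = -3 + P*W)
X(-90, -60)/9021 = (-3 - 60*(-90))/9021 = (-3 + 5400)*(1/9021) = 5397*(1/9021) = 1799/3007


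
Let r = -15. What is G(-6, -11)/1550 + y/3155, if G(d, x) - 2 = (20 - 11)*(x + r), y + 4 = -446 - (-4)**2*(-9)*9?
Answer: 57934/489025 ≈ 0.11847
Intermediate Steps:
y = 846 (y = -4 + (-446 - (-4)**2*(-9)*9) = -4 + (-446 - 16*(-9)*9) = -4 + (-446 - (-144)*9) = -4 + (-446 - 1*(-1296)) = -4 + (-446 + 1296) = -4 + 850 = 846)
G(d, x) = -133 + 9*x (G(d, x) = 2 + (20 - 11)*(x - 15) = 2 + 9*(-15 + x) = 2 + (-135 + 9*x) = -133 + 9*x)
G(-6, -11)/1550 + y/3155 = (-133 + 9*(-11))/1550 + 846/3155 = (-133 - 99)*(1/1550) + 846*(1/3155) = -232*1/1550 + 846/3155 = -116/775 + 846/3155 = 57934/489025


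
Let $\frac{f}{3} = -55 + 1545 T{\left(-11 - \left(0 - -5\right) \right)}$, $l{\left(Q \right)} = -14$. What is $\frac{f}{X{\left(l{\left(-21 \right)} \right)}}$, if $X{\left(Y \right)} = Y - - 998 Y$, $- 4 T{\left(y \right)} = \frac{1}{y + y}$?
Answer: $\frac{785}{85248} \approx 0.0092084$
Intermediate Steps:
$T{\left(y \right)} = - \frac{1}{8 y}$ ($T{\left(y \right)} = - \frac{1}{4 \left(y + y\right)} = - \frac{1}{4 \cdot 2 y} = - \frac{\frac{1}{2} \frac{1}{y}}{4} = - \frac{1}{8 y}$)
$X{\left(Y \right)} = 999 Y$ ($X{\left(Y \right)} = Y + 998 Y = 999 Y$)
$f = - \frac{16485}{128}$ ($f = 3 \left(-55 + 1545 \left(- \frac{1}{8 \left(-11 - \left(0 - -5\right)\right)}\right)\right) = 3 \left(-55 + 1545 \left(- \frac{1}{8 \left(-11 - \left(0 + 5\right)\right)}\right)\right) = 3 \left(-55 + 1545 \left(- \frac{1}{8 \left(-11 - 5\right)}\right)\right) = 3 \left(-55 + 1545 \left(- \frac{1}{8 \left(-16\right)}\right)\right) = 3 \left(-55 + 1545 \left(\left(- \frac{1}{8}\right) \left(- \frac{1}{16}\right)\right)\right) = 3 \left(-55 + 1545 \cdot \frac{1}{128}\right) = 3 \left(-55 + \frac{1545}{128}\right) = 3 \left(- \frac{5495}{128}\right) = - \frac{16485}{128} \approx -128.79$)
$\frac{f}{X{\left(l{\left(-21 \right)} \right)}} = - \frac{16485}{128 \cdot 999 \left(-14\right)} = - \frac{16485}{128 \left(-13986\right)} = \left(- \frac{16485}{128}\right) \left(- \frac{1}{13986}\right) = \frac{785}{85248}$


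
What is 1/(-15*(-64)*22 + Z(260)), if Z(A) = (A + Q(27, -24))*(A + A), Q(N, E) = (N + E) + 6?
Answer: 1/161000 ≈ 6.2112e-6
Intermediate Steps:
Q(N, E) = 6 + E + N (Q(N, E) = (E + N) + 6 = 6 + E + N)
Z(A) = 2*A*(9 + A) (Z(A) = (A + (6 - 24 + 27))*(A + A) = (A + 9)*(2*A) = (9 + A)*(2*A) = 2*A*(9 + A))
1/(-15*(-64)*22 + Z(260)) = 1/(-15*(-64)*22 + 2*260*(9 + 260)) = 1/(960*22 + 2*260*269) = 1/(21120 + 139880) = 1/161000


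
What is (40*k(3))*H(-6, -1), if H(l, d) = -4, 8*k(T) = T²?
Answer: -180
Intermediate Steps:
k(T) = T²/8
(40*k(3))*H(-6, -1) = (40*((⅛)*3²))*(-4) = (40*((⅛)*9))*(-4) = (40*(9/8))*(-4) = 45*(-4) = -180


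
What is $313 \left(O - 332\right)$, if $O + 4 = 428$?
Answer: $28796$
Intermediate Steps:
$O = 424$ ($O = -4 + 428 = 424$)
$313 \left(O - 332\right) = 313 \left(424 - 332\right) = 313 \cdot 92 = 28796$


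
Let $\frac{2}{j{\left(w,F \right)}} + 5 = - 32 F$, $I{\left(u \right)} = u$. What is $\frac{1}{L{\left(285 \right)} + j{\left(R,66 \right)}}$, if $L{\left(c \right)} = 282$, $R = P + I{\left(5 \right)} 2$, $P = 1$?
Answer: $\frac{2117}{596992} \approx 0.0035461$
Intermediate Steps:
$R = 11$ ($R = 1 + 5 \cdot 2 = 1 + 10 = 11$)
$j{\left(w,F \right)} = \frac{2}{-5 - 32 F}$
$\frac{1}{L{\left(285 \right)} + j{\left(R,66 \right)}} = \frac{1}{282 - \frac{2}{5 + 32 \cdot 66}} = \frac{1}{282 - \frac{2}{5 + 2112}} = \frac{1}{282 - \frac{2}{2117}} = \frac{1}{\frac{596992}{2117}} = \frac{2117}{596992}$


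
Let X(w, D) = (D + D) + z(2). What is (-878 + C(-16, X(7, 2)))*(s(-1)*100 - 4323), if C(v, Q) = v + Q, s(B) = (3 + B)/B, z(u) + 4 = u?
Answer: 4034516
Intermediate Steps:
z(u) = -4 + u
X(w, D) = -2 + 2*D (X(w, D) = (D + D) + (-4 + 2) = 2*D - 2 = -2 + 2*D)
s(B) = (3 + B)/B
C(v, Q) = Q + v
(-878 + C(-16, X(7, 2)))*(s(-1)*100 - 4323) = (-878 + ((-2 + 2*2) - 16))*(((3 - 1)/(-1))*100 - 4323) = (-878 + ((-2 + 4) - 16))*(-1*2*100 - 4323) = (-878 + (2 - 16))*(-2*100 - 4323) = (-878 - 14)*(-200 - 4323) = -892*(-4523) = 4034516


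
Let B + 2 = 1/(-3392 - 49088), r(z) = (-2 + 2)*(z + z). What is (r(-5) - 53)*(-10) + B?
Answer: 27709439/52480 ≈ 528.00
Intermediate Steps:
r(z) = 0 (r(z) = 0*(2*z) = 0)
B = -104961/52480 (B = -2 + 1/(-3392 - 49088) = -2 + 1/(-52480) = -2 - 1/52480 = -104961/52480 ≈ -2.0000)
(r(-5) - 53)*(-10) + B = (0 - 53)*(-10) - 104961/52480 = -53*(-10) - 104961/52480 = 530 - 104961/52480 = 27709439/52480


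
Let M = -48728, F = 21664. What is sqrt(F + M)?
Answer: 2*I*sqrt(6766) ≈ 164.51*I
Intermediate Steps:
sqrt(F + M) = sqrt(21664 - 48728) = sqrt(-27064) = 2*I*sqrt(6766)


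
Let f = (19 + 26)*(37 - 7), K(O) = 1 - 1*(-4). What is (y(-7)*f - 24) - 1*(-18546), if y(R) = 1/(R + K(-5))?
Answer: 17847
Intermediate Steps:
K(O) = 5 (K(O) = 1 + 4 = 5)
f = 1350 (f = 45*30 = 1350)
y(R) = 1/(5 + R) (y(R) = 1/(R + 5) = 1/(5 + R))
(y(-7)*f - 24) - 1*(-18546) = (1350/(5 - 7) - 24) - 1*(-18546) = (1350/(-2) - 24) + 18546 = (-½*1350 - 24) + 18546 = (-675 - 24) + 18546 = -699 + 18546 = 17847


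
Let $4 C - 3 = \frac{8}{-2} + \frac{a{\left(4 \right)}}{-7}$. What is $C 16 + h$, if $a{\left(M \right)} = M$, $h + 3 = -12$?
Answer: $- \frac{149}{7} \approx -21.286$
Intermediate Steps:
$h = -15$ ($h = -3 - 12 = -15$)
$C = - \frac{11}{28}$ ($C = \frac{3}{4} + \frac{\frac{8}{-2} + \frac{4}{-7}}{4} = \frac{3}{4} + \frac{8 \left(- \frac{1}{2}\right) + 4 \left(- \frac{1}{7}\right)}{4} = \frac{3}{4} + \frac{-4 - \frac{4}{7}}{4} = \frac{3}{4} + \frac{1}{4} \left(- \frac{32}{7}\right) = \frac{3}{4} - \frac{8}{7} = - \frac{11}{28} \approx -0.39286$)
$C 16 + h = \left(- \frac{11}{28}\right) 16 - 15 = - \frac{44}{7} - 15 = - \frac{149}{7}$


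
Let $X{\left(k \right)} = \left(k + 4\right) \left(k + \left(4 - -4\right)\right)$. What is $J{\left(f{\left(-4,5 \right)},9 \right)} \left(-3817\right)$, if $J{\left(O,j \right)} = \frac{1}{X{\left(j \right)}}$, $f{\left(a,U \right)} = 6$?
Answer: $- \frac{3817}{221} \approx -17.271$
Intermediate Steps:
$X{\left(k \right)} = \left(4 + k\right) \left(8 + k\right)$ ($X{\left(k \right)} = \left(4 + k\right) \left(k + \left(4 + 4\right)\right) = \left(4 + k\right) \left(k + 8\right) = \left(4 + k\right) \left(8 + k\right)$)
$J{\left(O,j \right)} = \frac{1}{32 + j^{2} + 12 j}$
$J{\left(f{\left(-4,5 \right)},9 \right)} \left(-3817\right) = \frac{1}{32 + 9^{2} + 12 \cdot 9} \left(-3817\right) = \frac{1}{32 + 81 + 108} \left(-3817\right) = \frac{1}{221} \left(-3817\right) = - \frac{3817}{221}$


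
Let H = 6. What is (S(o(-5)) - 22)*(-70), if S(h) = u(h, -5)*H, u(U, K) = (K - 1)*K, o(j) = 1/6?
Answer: -11060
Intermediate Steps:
o(j) = ⅙
u(U, K) = K*(-1 + K) (u(U, K) = (-1 + K)*K = K*(-1 + K))
S(h) = 180 (S(h) = -5*(-1 - 5)*6 = -5*(-6)*6 = 30*6 = 180)
(S(o(-5)) - 22)*(-70) = (180 - 22)*(-70) = 158*(-70) = -11060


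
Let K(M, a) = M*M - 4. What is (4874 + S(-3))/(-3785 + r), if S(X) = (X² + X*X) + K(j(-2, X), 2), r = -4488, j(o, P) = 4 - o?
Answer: -4924/8273 ≈ -0.59519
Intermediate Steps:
K(M, a) = -4 + M² (K(M, a) = M² - 4 = -4 + M²)
S(X) = 32 + 2*X² (S(X) = (X² + X*X) + (-4 + (4 - 1*(-2))²) = (X² + X²) + (-4 + (4 + 2)²) = 2*X² + (-4 + 6²) = 2*X² + (-4 + 36) = 2*X² + 32 = 32 + 2*X²)
(4874 + S(-3))/(-3785 + r) = (4874 + (32 + 2*(-3)²))/(-3785 - 4488) = (4874 + (32 + 2*9))/(-8273) = (4874 + (32 + 18))*(-1/8273) = (4874 + 50)*(-1/8273) = 4924*(-1/8273) = -4924/8273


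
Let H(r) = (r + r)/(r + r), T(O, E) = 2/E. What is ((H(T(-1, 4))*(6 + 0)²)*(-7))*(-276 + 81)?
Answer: 49140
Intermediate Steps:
H(r) = 1 (H(r) = (2*r)/((2*r)) = (2*r)*(1/(2*r)) = 1)
((H(T(-1, 4))*(6 + 0)²)*(-7))*(-276 + 81) = ((1*(6 + 0)²)*(-7))*(-276 + 81) = ((1*6²)*(-7))*(-195) = ((1*36)*(-7))*(-195) = (36*(-7))*(-195) = -252*(-195) = 49140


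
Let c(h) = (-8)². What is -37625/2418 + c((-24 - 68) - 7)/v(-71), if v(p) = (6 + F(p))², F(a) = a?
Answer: -12216221/785850 ≈ -15.545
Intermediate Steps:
c(h) = 64
v(p) = (6 + p)²
-37625/2418 + c((-24 - 68) - 7)/v(-71) = -37625/2418 + 64/((6 - 71)²) = -37625*1/2418 + 64/((-65)²) = -37625/2418 + 64/4225 = -12216221/785850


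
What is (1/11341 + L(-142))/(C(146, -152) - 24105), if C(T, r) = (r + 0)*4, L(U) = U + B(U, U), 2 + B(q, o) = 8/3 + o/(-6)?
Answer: 4003370/840810399 ≈ 0.0047613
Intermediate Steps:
B(q, o) = 2/3 - o/6 (B(q, o) = -2 + (8/3 + o/(-6)) = -2 + (8*(1/3) + o*(-1/6)) = -2 + (8/3 - o/6) = 2/3 - o/6)
L(U) = 2/3 + 5*U/6 (L(U) = U + (2/3 - U/6) = 2/3 + 5*U/6)
C(T, r) = 4*r (C(T, r) = r*4 = 4*r)
(1/11341 + L(-142))/(C(146, -152) - 24105) = (1/11341 + (2/3 + (5/6)*(-142)))/(4*(-152) - 24105) = (1/11341 + (2/3 - 355/3))/(-608 - 24105) = (1/11341 - 353/3)/(-24713) = -4003370/34023*(-1/24713) = 4003370/840810399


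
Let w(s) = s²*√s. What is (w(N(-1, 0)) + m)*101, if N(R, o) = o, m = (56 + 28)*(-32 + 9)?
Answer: -195132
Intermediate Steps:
m = -1932 (m = 84*(-23) = -1932)
w(s) = s^(5/2)
(w(N(-1, 0)) + m)*101 = (0^(5/2) - 1932)*101 = (0 - 1932)*101 = -1932*101 = -195132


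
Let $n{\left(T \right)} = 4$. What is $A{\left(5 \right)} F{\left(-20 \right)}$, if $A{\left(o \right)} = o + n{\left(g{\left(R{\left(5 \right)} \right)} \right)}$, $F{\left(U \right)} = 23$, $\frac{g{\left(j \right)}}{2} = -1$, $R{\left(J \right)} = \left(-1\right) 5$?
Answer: $207$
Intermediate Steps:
$R{\left(J \right)} = -5$
$g{\left(j \right)} = -2$ ($g{\left(j \right)} = 2 \left(-1\right) = -2$)
$A{\left(o \right)} = 4 + o$ ($A{\left(o \right)} = o + 4 = 4 + o$)
$A{\left(5 \right)} F{\left(-20 \right)} = \left(4 + 5\right) 23 = 9 \cdot 23 = 207$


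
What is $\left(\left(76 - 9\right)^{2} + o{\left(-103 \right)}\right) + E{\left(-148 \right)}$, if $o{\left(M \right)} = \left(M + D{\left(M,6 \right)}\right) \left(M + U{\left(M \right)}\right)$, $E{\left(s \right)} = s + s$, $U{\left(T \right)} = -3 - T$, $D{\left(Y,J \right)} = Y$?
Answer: $4811$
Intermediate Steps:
$E{\left(s \right)} = 2 s$
$o{\left(M \right)} = - 6 M$ ($o{\left(M \right)} = \left(M + M\right) \left(M - \left(3 + M\right)\right) = 2 M \left(-3\right) = - 6 M$)
$\left(\left(76 - 9\right)^{2} + o{\left(-103 \right)}\right) + E{\left(-148 \right)} = \left(\left(76 - 9\right)^{2} - -618\right) + 2 \left(-148\right) = \left(67^{2} + 618\right) - 296 = \left(4489 + 618\right) - 296 = 5107 - 296 = 4811$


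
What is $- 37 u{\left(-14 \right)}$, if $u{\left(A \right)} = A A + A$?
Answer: $-6734$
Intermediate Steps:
$u{\left(A \right)} = A + A^{2}$ ($u{\left(A \right)} = A^{2} + A = A + A^{2}$)
$- 37 u{\left(-14 \right)} = - 37 \left(- 14 \left(1 - 14\right)\right) = - 37 \left(\left(-14\right) \left(-13\right)\right) = \left(-37\right) 182 = -6734$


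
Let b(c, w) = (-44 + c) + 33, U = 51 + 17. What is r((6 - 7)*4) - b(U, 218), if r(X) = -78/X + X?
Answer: -83/2 ≈ -41.500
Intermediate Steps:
U = 68
b(c, w) = -11 + c
r(X) = X - 78/X
r((6 - 7)*4) - b(U, 218) = ((6 - 7)*4 - 78*1/(4*(6 - 7))) - (-11 + 68) = (-1*4 - 78/((-1*4))) - 1*57 = (-4 - 78/(-4)) - 57 = (-4 - 78*(-¼)) - 57 = (-4 + 39/2) - 57 = 31/2 - 57 = -83/2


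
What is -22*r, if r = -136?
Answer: 2992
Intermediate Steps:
-22*r = -22*(-136) = 2992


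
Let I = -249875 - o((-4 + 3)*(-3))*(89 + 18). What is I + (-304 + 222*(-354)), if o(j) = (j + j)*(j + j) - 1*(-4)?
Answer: -333047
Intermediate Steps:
o(j) = 4 + 4*j² (o(j) = (2*j)*(2*j) + 4 = 4*j² + 4 = 4 + 4*j²)
I = -254155 (I = -249875 - (4 + 4*((-4 + 3)*(-3))²)*(89 + 18) = -249875 - (4 + 4*(-1*(-3))²)*107 = -249875 - (4 + 4*3²)*107 = -249875 - (4 + 4*9)*107 = -249875 - (4 + 36)*107 = -249875 - 40*107 = -249875 - 1*4280 = -249875 - 4280 = -254155)
I + (-304 + 222*(-354)) = -254155 + (-304 + 222*(-354)) = -254155 + (-304 - 78588) = -254155 - 78892 = -333047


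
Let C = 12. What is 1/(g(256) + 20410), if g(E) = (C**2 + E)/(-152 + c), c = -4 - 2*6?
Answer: 21/428560 ≈ 4.9001e-5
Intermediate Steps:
c = -16 (c = -4 - 12 = -16)
g(E) = -6/7 - E/168 (g(E) = (12**2 + E)/(-152 - 16) = (144 + E)/(-168) = (144 + E)*(-1/168) = -6/7 - E/168)
1/(g(256) + 20410) = 1/((-6/7 - 1/168*256) + 20410) = 1/((-6/7 - 32/21) + 20410) = 1/(-50/21 + 20410) = 1/(428560/21) = 21/428560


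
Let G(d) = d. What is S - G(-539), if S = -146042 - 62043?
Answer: -207546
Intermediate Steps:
S = -208085
S - G(-539) = -208085 - 1*(-539) = -208085 + 539 = -207546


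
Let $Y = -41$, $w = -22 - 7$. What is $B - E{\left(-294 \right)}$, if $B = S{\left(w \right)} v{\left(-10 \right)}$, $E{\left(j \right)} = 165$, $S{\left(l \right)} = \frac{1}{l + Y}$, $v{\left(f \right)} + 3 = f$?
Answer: $- \frac{11537}{70} \approx -164.81$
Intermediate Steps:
$w = -29$ ($w = -22 - 7 = -29$)
$v{\left(f \right)} = -3 + f$
$S{\left(l \right)} = \frac{1}{-41 + l}$ ($S{\left(l \right)} = \frac{1}{l - 41} = \frac{1}{-41 + l}$)
$B = \frac{13}{70}$ ($B = \frac{-3 - 10}{-41 - 29} = \frac{1}{-70} \left(-13\right) = \left(- \frac{1}{70}\right) \left(-13\right) = \frac{13}{70} \approx 0.18571$)
$B - E{\left(-294 \right)} = \frac{13}{70} - 165 = - \frac{11537}{70}$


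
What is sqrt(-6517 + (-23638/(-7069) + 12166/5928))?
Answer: I*sqrt(714661422070402677)/10476258 ≈ 80.694*I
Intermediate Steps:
sqrt(-6517 + (-23638/(-7069) + 12166/5928)) = sqrt(-6517 + (-23638*(-1/7069) + 12166*(1/5928))) = sqrt(-6517 + (23638/7069 + 6083/2964)) = sqrt(-6517 + 113063759/20952516) = sqrt(-136434483013/20952516) = I*sqrt(714661422070402677)/10476258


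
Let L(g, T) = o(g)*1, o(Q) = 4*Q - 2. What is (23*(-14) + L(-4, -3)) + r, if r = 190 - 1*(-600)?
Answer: 450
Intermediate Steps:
o(Q) = -2 + 4*Q
L(g, T) = -2 + 4*g (L(g, T) = (-2 + 4*g)*1 = -2 + 4*g)
r = 790 (r = 190 + 600 = 790)
(23*(-14) + L(-4, -3)) + r = (23*(-14) + (-2 + 4*(-4))) + 790 = (-322 + (-2 - 16)) + 790 = (-322 - 18) + 790 = -340 + 790 = 450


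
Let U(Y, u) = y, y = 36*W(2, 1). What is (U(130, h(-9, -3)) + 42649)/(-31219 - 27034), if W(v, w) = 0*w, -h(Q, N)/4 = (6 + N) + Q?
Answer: -42649/58253 ≈ -0.73213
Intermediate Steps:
h(Q, N) = -24 - 4*N - 4*Q (h(Q, N) = -4*((6 + N) + Q) = -4*(6 + N + Q) = -24 - 4*N - 4*Q)
W(v, w) = 0
y = 0 (y = 36*0 = 0)
U(Y, u) = 0
(U(130, h(-9, -3)) + 42649)/(-31219 - 27034) = (0 + 42649)/(-31219 - 27034) = 42649/(-58253) = 42649*(-1/58253) = -42649/58253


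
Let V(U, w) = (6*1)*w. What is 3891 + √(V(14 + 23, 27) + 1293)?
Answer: 3891 + √1455 ≈ 3929.1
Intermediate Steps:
V(U, w) = 6*w
3891 + √(V(14 + 23, 27) + 1293) = 3891 + √(6*27 + 1293) = 3891 + √(162 + 1293) = 3891 + √1455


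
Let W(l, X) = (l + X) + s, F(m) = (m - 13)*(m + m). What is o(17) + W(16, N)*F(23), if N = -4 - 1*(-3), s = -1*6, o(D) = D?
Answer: 4157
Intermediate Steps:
F(m) = 2*m*(-13 + m) (F(m) = (-13 + m)*(2*m) = 2*m*(-13 + m))
s = -6
N = -1 (N = -4 + 3 = -1)
W(l, X) = -6 + X + l (W(l, X) = (l + X) - 6 = (X + l) - 6 = -6 + X + l)
o(17) + W(16, N)*F(23) = 17 + (-6 - 1 + 16)*(2*23*(-13 + 23)) = 17 + 9*(2*23*10) = 17 + 9*460 = 17 + 4140 = 4157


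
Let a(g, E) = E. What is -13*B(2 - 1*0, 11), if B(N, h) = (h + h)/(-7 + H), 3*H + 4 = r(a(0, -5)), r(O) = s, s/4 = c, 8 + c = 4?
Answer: 858/41 ≈ 20.927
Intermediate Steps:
c = -4 (c = -8 + 4 = -4)
s = -16 (s = 4*(-4) = -16)
r(O) = -16
H = -20/3 (H = -4/3 + (⅓)*(-16) = -4/3 - 16/3 = -20/3 ≈ -6.6667)
B(N, h) = -6*h/41 (B(N, h) = (h + h)/(-7 - 20/3) = (2*h)/(-41/3) = (2*h)*(-3/41) = -6*h/41)
-13*B(2 - 1*0, 11) = -(-78)*11/41 = -13*(-66/41) = 858/41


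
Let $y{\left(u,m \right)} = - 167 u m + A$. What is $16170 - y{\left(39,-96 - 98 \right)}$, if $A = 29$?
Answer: $-1247381$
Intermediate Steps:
$y{\left(u,m \right)} = 29 - 167 m u$ ($y{\left(u,m \right)} = - 167 u m + 29 = - 167 m u + 29 = 29 - 167 m u$)
$16170 - y{\left(39,-96 - 98 \right)} = 16170 - \left(29 - 167 \left(-96 - 98\right) 39\right) = 16170 - \left(29 - \left(-32398\right) 39\right) = 16170 - \left(29 + 1263522\right) = 16170 - 1263551 = -1247381$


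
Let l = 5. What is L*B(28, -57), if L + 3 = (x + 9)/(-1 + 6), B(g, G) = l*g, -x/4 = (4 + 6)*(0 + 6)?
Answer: -6888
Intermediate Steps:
x = -240 (x = -4*(4 + 6)*(0 + 6) = -40*6 = -4*60 = -240)
B(g, G) = 5*g
L = -246/5 (L = -3 + (-240 + 9)/(-1 + 6) = -3 - 231/5 = -246/5 ≈ -49.200)
L*B(28, -57) = -246*28 = -246/5*140 = -6888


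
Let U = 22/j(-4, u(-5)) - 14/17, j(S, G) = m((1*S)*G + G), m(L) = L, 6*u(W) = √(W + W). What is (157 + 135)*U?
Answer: -4088/17 + 6424*I*√10/5 ≈ -240.47 + 4062.9*I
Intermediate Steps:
u(W) = √2*√W/6 (u(W) = √(W + W)/6 = √(2*W)/6 = (√2*√W)/6 = √2*√W/6)
j(S, G) = G + G*S (j(S, G) = (1*S)*G + G = S*G + G = G*S + G = G + G*S)
U = -14/17 + 22*I*√10/5 (U = 22/(((√2*√(-5)/6)*(1 - 4))) - 14/17 = 22/(((√2*(I*√5)/6)*(-3))) - 14*1/17 = 22/(((I*√10/6)*(-3))) - 14/17 = 22/((-I*√10/2)) - 14/17 = 22*(I*√10/5) - 14/17 = 22*I*√10/5 - 14/17 = -14/17 + 22*I*√10/5 ≈ -0.82353 + 13.914*I)
(157 + 135)*U = (157 + 135)*(-14/17 + 22*I*√10/5) = 292*(-14/17 + 22*I*√10/5) = -4088/17 + 6424*I*√10/5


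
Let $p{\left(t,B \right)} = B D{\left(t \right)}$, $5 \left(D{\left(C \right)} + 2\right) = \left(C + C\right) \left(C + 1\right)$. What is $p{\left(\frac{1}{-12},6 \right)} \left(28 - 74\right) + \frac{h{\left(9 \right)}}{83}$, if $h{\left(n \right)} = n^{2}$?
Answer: $\frac{1397909}{2490} \approx 561.41$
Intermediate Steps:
$D{\left(C \right)} = -2 + \frac{2 C \left(1 + C\right)}{5}$ ($D{\left(C \right)} = -2 + \frac{\left(C + C\right) \left(C + 1\right)}{5} = -2 + \frac{2 C \left(1 + C\right)}{5}$)
$p{\left(t,B \right)} = B \left(-2 + \frac{2 t}{5} + \frac{2 t^{2}}{5}\right)$
$p{\left(\frac{1}{-12},6 \right)} \left(28 - 74\right) + \frac{h{\left(9 \right)}}{83} = \frac{2}{5} \cdot 6 \left(-5 + \frac{1}{-12} + \left(\frac{1}{-12}\right)^{2}\right) \left(28 - 74\right) + \frac{9^{2}}{83} = \frac{2}{5} \cdot 6 \left(-5 - \frac{1}{12} + \left(- \frac{1}{12}\right)^{2}\right) \left(28 - 74\right) + 81 \cdot \frac{1}{83} = \frac{2}{5} \cdot 6 \left(-5 - \frac{1}{12} + \frac{1}{144}\right) \left(-46\right) + \frac{81}{83} = \frac{2}{5} \cdot 6 \left(- \frac{731}{144}\right) \left(-46\right) + \frac{81}{83} = \left(- \frac{731}{60}\right) \left(-46\right) + \frac{81}{83} = \frac{16813}{30} + \frac{81}{83} = \frac{1397909}{2490}$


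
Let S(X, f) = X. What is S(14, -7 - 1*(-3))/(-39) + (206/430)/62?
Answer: -182603/519870 ≈ -0.35125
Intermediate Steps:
S(14, -7 - 1*(-3))/(-39) + (206/430)/62 = 14/(-39) + (206/430)/62 = 14*(-1/39) + (206*(1/430))*(1/62) = -14/39 + (103/215)*(1/62) = -14/39 + 103/13330 = -182603/519870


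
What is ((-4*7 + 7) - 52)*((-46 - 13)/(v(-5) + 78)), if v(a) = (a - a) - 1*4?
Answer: 4307/74 ≈ 58.203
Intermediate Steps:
v(a) = -4 (v(a) = 0 - 4 = -4)
((-4*7 + 7) - 52)*((-46 - 13)/(v(-5) + 78)) = ((-4*7 + 7) - 52)*((-46 - 13)/(-4 + 78)) = ((-28 + 7) - 52)*(-59/74) = (-21 - 52)*(-59*1/74) = -73*(-59/74) = 4307/74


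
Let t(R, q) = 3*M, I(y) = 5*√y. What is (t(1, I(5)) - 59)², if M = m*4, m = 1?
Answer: 2209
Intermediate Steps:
M = 4 (M = 1*4 = 4)
t(R, q) = 12 (t(R, q) = 3*4 = 12)
(t(1, I(5)) - 59)² = (12 - 59)² = (-47)² = 2209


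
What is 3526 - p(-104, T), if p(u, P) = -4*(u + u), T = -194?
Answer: 2694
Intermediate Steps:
p(u, P) = -8*u
3526 - p(-104, T) = 3526 - (-8)*(-104) = 3526 - 1*832 = 3526 - 832 = 2694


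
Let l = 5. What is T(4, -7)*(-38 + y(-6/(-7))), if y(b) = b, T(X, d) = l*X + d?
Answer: -3380/7 ≈ -482.86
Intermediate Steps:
T(X, d) = d + 5*X (T(X, d) = 5*X + d = d + 5*X)
T(4, -7)*(-38 + y(-6/(-7))) = (-7 + 5*4)*(-38 - 6/(-7)) = (-7 + 20)*(-38 - 6*(-1/7)) = 13*(-38 + 6/7) = 13*(-260/7) = -3380/7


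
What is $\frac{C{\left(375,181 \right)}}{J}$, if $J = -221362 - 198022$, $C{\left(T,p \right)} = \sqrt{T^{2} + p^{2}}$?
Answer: $- \frac{\sqrt{173386}}{419384} \approx -0.00099288$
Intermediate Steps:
$J = -419384$ ($J = -221362 - 198022 = -419384$)
$\frac{C{\left(375,181 \right)}}{J} = \frac{\sqrt{375^{2} + 181^{2}}}{-419384} = \sqrt{140625 + 32761} \left(- \frac{1}{419384}\right) = \sqrt{173386} \left(- \frac{1}{419384}\right) = - \frac{\sqrt{173386}}{419384}$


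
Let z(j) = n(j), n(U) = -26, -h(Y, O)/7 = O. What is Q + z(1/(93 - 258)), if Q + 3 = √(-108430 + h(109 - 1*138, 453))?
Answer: -29 + I*√111601 ≈ -29.0 + 334.07*I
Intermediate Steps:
h(Y, O) = -7*O
z(j) = -26
Q = -3 + I*√111601 (Q = -3 + √(-108430 - 7*453) = -3 + √(-108430 - 3171) = -3 + √(-111601) = -3 + I*√111601 ≈ -3.0 + 334.07*I)
Q + z(1/(93 - 258)) = (-3 + I*√111601) - 26 = -29 + I*√111601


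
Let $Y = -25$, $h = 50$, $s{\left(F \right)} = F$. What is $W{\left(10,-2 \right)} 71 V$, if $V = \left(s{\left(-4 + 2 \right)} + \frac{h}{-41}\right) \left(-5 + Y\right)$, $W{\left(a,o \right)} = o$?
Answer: $- \frac{562320}{41} \approx -13715.0$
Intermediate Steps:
$V = \frac{3960}{41}$ ($V = \left(\left(-4 + 2\right) + \frac{50}{-41}\right) \left(-5 - 25\right) = \left(-2 + 50 \left(- \frac{1}{41}\right)\right) \left(-30\right) = \left(-2 - \frac{50}{41}\right) \left(-30\right) = \left(- \frac{132}{41}\right) \left(-30\right) = \frac{3960}{41} \approx 96.585$)
$W{\left(10,-2 \right)} 71 V = \left(-2\right) 71 \cdot \frac{3960}{41} = \left(-142\right) \frac{3960}{41} = - \frac{562320}{41}$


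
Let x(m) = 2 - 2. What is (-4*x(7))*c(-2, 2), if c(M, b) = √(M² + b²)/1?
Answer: 0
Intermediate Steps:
x(m) = 0
c(M, b) = √(M² + b²) (c(M, b) = √(M² + b²)*1 = √(M² + b²))
(-4*x(7))*c(-2, 2) = (-4*0)*√((-2)² + 2²) = 0*√(4 + 4) = 0*√8 = 0*(2*√2) = 0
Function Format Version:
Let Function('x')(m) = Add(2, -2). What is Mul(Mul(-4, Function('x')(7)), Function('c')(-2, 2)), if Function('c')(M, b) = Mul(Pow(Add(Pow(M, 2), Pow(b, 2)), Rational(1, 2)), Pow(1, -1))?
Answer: 0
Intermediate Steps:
Function('x')(m) = 0
Function('c')(M, b) = Pow(Add(Pow(M, 2), Pow(b, 2)), Rational(1, 2)) (Function('c')(M, b) = Mul(Pow(Add(Pow(M, 2), Pow(b, 2)), Rational(1, 2)), 1) = Pow(Add(Pow(M, 2), Pow(b, 2)), Rational(1, 2)))
Mul(Mul(-4, Function('x')(7)), Function('c')(-2, 2)) = Mul(Mul(-4, 0), Pow(Add(Pow(-2, 2), Pow(2, 2)), Rational(1, 2))) = Mul(0, Pow(Add(4, 4), Rational(1, 2))) = Mul(0, Pow(8, Rational(1, 2))) = Mul(0, Mul(2, Pow(2, Rational(1, 2)))) = 0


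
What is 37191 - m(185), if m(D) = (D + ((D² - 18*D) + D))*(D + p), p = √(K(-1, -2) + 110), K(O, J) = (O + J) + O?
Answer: -5746834 - 31265*√106 ≈ -6.0687e+6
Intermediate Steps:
K(O, J) = J + 2*O (K(O, J) = (J + O) + O = J + 2*O)
p = √106 (p = √((-2 + 2*(-1)) + 110) = √((-2 - 2) + 110) = √(-4 + 110) = √106 ≈ 10.296)
m(D) = (D + √106)*(D² - 16*D) (m(D) = (D + ((D² - 18*D) + D))*(D + √106) = (D + (D² - 17*D))*(D + √106) = (D² - 16*D)*(D + √106) = (D + √106)*(D² - 16*D))
37191 - m(185) = 37191 - 185*(185² - 16*185 - 16*√106 + 185*√106) = 37191 - 185*(34225 - 2960 - 16*√106 + 185*√106) = 37191 - 185*(31265 + 169*√106) = 37191 - (5784025 + 31265*√106) = 37191 + (-5784025 - 31265*√106) = -5746834 - 31265*√106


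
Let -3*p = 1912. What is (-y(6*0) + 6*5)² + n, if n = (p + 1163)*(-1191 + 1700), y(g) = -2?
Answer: 805765/3 ≈ 2.6859e+5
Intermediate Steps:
p = -1912/3 (p = -⅓*1912 = -1912/3 ≈ -637.33)
n = 802693/3 (n = (-1912/3 + 1163)*(-1191 + 1700) = (1577/3)*509 = 802693/3 ≈ 2.6756e+5)
(-y(6*0) + 6*5)² + n = (-1*(-2) + 6*5)² + 802693/3 = (2 + 30)² + 802693/3 = 32² + 802693/3 = 1024 + 802693/3 = 805765/3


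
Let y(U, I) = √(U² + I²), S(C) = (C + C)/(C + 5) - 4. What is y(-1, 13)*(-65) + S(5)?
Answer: -3 - 65*√170 ≈ -850.50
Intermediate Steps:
S(C) = -4 + 2*C/(5 + C) (S(C) = (2*C)/(5 + C) - 4 = 2*C/(5 + C) - 4 = -4 + 2*C/(5 + C))
y(U, I) = √(I² + U²)
y(-1, 13)*(-65) + S(5) = √(13² + (-1)²)*(-65) + 2*(-10 - 1*5)/(5 + 5) = √(169 + 1)*(-65) + 2*(-10 - 5)/10 = √170*(-65) + 2*(⅒)*(-15) = -65*√170 - 3 = -3 - 65*√170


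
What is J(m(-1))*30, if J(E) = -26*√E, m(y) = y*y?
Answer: -780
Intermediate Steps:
m(y) = y²
J(m(-1))*30 = -26*√((-1)²)*30 = -26*√1*30 = -26*1*30 = -26*30 = -780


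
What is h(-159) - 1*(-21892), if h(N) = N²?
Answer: 47173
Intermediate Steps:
h(-159) - 1*(-21892) = (-159)² - 1*(-21892) = 25281 + 21892 = 47173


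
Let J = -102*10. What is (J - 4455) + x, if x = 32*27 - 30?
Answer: -4641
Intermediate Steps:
x = 834 (x = 864 - 30 = 834)
J = -1020
(J - 4455) + x = (-1020 - 4455) + 834 = -5475 + 834 = -4641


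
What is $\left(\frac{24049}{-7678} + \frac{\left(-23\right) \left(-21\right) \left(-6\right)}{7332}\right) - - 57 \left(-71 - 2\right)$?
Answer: $- \frac{9768436357}{2345629} \approx -4164.5$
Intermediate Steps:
$\left(\frac{24049}{-7678} + \frac{\left(-23\right) \left(-21\right) \left(-6\right)}{7332}\right) - - 57 \left(-71 - 2\right) = \left(24049 \left(- \frac{1}{7678}\right) + 483 \left(-6\right) \frac{1}{7332}\right) - \left(-57\right) \left(-73\right) = \left(- \frac{24049}{7678} - \frac{483}{1222}\right) - 4161 = - \frac{8274088}{2345629} - 4161 = - \frac{9768436357}{2345629}$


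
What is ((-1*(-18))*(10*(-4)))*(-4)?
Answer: 2880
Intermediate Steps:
((-1*(-18))*(10*(-4)))*(-4) = (18*(-40))*(-4) = -720*(-4) = 2880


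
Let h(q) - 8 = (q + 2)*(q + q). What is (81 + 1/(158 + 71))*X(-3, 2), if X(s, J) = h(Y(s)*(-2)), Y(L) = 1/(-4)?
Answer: 194775/229 ≈ 850.55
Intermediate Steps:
Y(L) = -1/4
h(q) = 8 + 2*q*(2 + q) (h(q) = 8 + (q + 2)*(q + q) = 8 + (2 + q)*(2*q) = 8 + 2*q*(2 + q))
X(s, J) = 21/2 (X(s, J) = 8 + 2*(-1/4*(-2))**2 + 4*(-1/4*(-2)) = 8 + 2*(1/2)**2 + 4*(1/2) = 8 + 2*(1/4) + 2 = 8 + 1/2 + 2 = 21/2)
(81 + 1/(158 + 71))*X(-3, 2) = (81 + 1/(158 + 71))*(21/2) = (81 + 1/229)*(21/2) = (18550/229)*(21/2) = 194775/229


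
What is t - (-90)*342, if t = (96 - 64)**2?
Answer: 31804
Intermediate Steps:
t = 1024 (t = 32**2 = 1024)
t - (-90)*342 = 1024 - (-90)*342 = 1024 - 1*(-30780) = 1024 + 30780 = 31804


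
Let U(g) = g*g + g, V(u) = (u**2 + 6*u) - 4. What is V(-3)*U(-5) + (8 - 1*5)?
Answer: -257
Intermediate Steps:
V(u) = -4 + u**2 + 6*u
U(g) = g + g**2 (U(g) = g**2 + g = g + g**2)
V(-3)*U(-5) + (8 - 1*5) = (-4 + (-3)**2 + 6*(-3))*(-5*(1 - 5)) + (8 - 1*5) = (-4 + 9 - 18)*(-5*(-4)) + (8 - 5) = -13*20 + 3 = -260 + 3 = -257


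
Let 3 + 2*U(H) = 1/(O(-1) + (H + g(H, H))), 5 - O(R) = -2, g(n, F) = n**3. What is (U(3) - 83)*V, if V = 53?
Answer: -165678/37 ≈ -4477.8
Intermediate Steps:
O(R) = 7 (O(R) = 5 - 1*(-2) = 5 + 2 = 7)
U(H) = -3/2 + 1/(2*(7 + H + H**3)) (U(H) = -3/2 + 1/(2*(7 + (H + H**3))) = -3/2 + 1/(2*(7 + H + H**3)))
(U(3) - 83)*V = ((-20 - 3*3 - 3*3**3)/(2*(7 + 3 + 3**3)) - 83)*53 = ((-20 - 9 - 3*27)/(2*(7 + 3 + 27)) - 83)*53 = ((1/2)*(-20 - 9 - 81)/37 - 83)*53 = ((1/2)*(1/37)*(-110) - 83)*53 = (-55/37 - 83)*53 = -3126/37*53 = -165678/37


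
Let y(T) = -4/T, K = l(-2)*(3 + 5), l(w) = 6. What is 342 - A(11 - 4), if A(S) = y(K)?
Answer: 4105/12 ≈ 342.08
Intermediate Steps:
K = 48 (K = 6*(3 + 5) = 6*8 = 48)
A(S) = -1/12 (A(S) = -4/48 = -4*1/48 = -1/12)
342 - A(11 - 4) = 342 - 1*(-1/12) = 342 + 1/12 = 4105/12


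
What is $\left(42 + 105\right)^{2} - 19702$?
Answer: $1907$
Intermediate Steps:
$\left(42 + 105\right)^{2} - 19702 = 147^{2} - 19702 = 21609 - 19702 = 1907$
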